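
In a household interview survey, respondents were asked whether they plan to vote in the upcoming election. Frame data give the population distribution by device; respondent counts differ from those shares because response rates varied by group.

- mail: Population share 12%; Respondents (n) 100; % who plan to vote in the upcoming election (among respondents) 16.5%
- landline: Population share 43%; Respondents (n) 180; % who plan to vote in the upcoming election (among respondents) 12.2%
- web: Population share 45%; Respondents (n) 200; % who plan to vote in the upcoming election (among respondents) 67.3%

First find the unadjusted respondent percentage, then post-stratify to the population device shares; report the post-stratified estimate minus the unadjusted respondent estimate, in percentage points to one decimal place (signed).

Unadjusted (pooled respondent) estimate weights by respondent counts:
  (100/480)×16.5 + (180/480)×12.2 + (200/480)×67.3 = 36.0542%
Post-stratified estimate weights by population shares:
  0.12×16.5 + 0.43×12.2 + 0.45×67.3 = 37.511%
Difference = 37.511 − 36.0542 = 1.4568 pp.

+1.5 percentage points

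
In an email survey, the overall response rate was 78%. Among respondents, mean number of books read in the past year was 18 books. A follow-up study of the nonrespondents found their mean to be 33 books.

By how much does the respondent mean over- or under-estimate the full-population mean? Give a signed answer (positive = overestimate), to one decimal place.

-3.3

Nonresponse fraction = 1 − 0.78 = 0.22.
Bias = (nonresponse fraction) × (respondent mean − nonrespondent mean)
     = 0.22 × (18 − 33) = 0.22 × -15 = -3.3.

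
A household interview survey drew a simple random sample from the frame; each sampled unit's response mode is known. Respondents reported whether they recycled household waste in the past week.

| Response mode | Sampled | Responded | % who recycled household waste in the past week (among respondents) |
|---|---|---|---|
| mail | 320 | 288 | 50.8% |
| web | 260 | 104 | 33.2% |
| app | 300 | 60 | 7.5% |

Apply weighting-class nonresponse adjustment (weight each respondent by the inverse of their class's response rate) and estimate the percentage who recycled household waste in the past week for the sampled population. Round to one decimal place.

Class response rates: mail 288/320 = 90%, web 104/260 = 40%, app 60/300 = 20%.
Weighting each respondent by the inverse class response rate inflates each class back to its sampled size, so the class weight is n_sampled:
  mail: 320 × 50.8 = 16,256
  web: 260 × 33.2 = 8632
  app: 300 × 7.5 = 2250
Adjusted estimate = 27,138 / 880 = 30.8386 → 30.8%.

30.8%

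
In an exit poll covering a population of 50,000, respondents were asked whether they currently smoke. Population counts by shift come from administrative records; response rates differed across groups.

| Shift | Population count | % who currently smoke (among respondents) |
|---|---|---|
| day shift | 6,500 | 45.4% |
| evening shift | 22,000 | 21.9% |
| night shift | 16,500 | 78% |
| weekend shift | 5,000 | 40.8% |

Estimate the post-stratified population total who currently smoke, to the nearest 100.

22,700

Estimated count per cell = population count × respondent percentage:
  day shift: 6,500 × 45.4% = 2951
  evening shift: 22,000 × 21.9% = 4818
  night shift: 16,500 × 78% = 12,870
  weekend shift: 5,000 × 40.8% = 2040
Estimated total = 22,679 → 22,700.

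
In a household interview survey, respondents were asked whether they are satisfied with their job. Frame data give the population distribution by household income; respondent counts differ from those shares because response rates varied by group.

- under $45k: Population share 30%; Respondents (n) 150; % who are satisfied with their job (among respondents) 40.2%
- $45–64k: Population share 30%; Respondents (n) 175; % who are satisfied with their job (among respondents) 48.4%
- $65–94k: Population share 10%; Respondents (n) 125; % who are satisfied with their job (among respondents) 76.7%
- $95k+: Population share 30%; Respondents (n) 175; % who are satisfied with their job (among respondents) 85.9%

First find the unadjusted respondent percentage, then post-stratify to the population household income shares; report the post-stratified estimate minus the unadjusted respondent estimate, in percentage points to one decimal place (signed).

Without adjustment, the pooled respondent share is:
  (150/625)×40.2 + (175/625)×48.4 + (125/625)×76.7 + (175/625)×85.9 = 62.592%
Reweighting by population household income shares:
  0.3×40.2 + 0.3×48.4 + 0.1×76.7 + 0.3×85.9 = 60.02%
Difference = 60.02 − 62.592 = -2.572 pp.

-2.6 percentage points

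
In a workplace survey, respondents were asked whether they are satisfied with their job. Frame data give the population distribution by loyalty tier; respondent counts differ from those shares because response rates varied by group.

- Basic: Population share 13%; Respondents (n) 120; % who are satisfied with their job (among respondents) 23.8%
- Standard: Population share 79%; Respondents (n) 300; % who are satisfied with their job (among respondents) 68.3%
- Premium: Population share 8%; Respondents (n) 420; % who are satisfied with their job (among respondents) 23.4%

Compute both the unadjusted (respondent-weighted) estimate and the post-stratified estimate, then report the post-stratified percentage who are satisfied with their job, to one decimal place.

58.9%

Naive respondent-only estimate (weights = respondent counts):
  (120/840)×23.8 + (300/840)×68.3 + (420/840)×23.4 = 39.4929%
Post-stratified estimate weights by population shares:
  0.13×23.8 + 0.79×68.3 + 0.08×23.4 = 58.923%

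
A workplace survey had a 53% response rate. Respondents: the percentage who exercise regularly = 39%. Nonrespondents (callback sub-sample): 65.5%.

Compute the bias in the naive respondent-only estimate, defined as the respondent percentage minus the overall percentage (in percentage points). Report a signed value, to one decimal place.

Nonresponse fraction = 1 − 0.53 = 0.47.
Bias = (nonresponse fraction) × (respondent percentage − nonrespondent percentage)
     = 0.47 × (39 − 65.5) = 0.47 × -26.5 = -12.455.

-12.5 percentage points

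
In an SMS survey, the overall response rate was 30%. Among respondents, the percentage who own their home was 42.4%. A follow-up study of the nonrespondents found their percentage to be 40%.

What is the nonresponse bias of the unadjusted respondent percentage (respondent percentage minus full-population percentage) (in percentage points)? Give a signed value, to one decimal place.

+1.7 percentage points

Nonresponse fraction = 1 − 0.3 = 0.7.
Bias = (nonresponse fraction) × (respondent percentage − nonrespondent percentage)
     = 0.7 × (42.4 − 40) = 0.7 × 2.4 = 1.68.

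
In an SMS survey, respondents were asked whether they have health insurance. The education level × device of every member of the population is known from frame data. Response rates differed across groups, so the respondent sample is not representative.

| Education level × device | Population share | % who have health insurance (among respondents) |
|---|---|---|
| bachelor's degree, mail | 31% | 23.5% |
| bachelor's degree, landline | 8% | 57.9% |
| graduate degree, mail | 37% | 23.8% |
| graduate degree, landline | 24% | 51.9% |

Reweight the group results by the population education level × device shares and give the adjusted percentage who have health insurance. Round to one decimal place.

33.2%

Weight each group's respondent value by its population share:
  bachelor's degree, mail: 0.31 × 23.5 = 7.285
  bachelor's degree, landline: 0.08 × 57.9 = 4.632
  graduate degree, mail: 0.37 × 23.8 = 8.806
  graduate degree, landline: 0.24 × 51.9 = 12.456
Post-stratified estimate = 33.179 → 33.2%.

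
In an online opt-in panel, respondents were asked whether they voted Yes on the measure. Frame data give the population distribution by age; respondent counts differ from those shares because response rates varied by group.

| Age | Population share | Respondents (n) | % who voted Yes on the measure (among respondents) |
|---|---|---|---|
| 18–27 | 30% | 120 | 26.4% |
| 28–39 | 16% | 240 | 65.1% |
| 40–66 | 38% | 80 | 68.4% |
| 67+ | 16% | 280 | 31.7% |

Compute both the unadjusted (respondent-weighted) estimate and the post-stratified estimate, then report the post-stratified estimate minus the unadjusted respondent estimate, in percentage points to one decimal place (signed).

Naive respondent-only estimate (weights = respondent counts):
  (120/720)×26.4 + (240/720)×65.1 + (80/720)×68.4 + (280/720)×31.7 = 46.0278%
Reweighting by population age shares:
  0.3×26.4 + 0.16×65.1 + 0.38×68.4 + 0.16×31.7 = 49.4%
Difference = 49.4 − 46.0278 = 3.3722 pp.

+3.4 percentage points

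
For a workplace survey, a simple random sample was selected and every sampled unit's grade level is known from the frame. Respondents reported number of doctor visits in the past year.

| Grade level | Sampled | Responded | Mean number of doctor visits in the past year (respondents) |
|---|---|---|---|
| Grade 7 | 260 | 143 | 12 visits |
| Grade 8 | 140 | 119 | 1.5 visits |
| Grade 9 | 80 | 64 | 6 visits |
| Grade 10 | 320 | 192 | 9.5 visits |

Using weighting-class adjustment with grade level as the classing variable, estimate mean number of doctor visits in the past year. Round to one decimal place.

Class response rates: Grade 7 143/260 = 55%, Grade 8 119/140 = 85%, Grade 9 64/80 = 80%, Grade 10 192/320 = 60%.
Weighting each respondent by the inverse class response rate inflates each class back to its sampled size, so the class weight is n_sampled:
  Grade 7: 260 × 12 = 3120
  Grade 8: 140 × 1.5 = 210
  Grade 9: 80 × 6 = 480
  Grade 10: 320 × 9.5 = 3040
Adjusted estimate = 6850 / 800 = 8.5625 → 8.6.

8.6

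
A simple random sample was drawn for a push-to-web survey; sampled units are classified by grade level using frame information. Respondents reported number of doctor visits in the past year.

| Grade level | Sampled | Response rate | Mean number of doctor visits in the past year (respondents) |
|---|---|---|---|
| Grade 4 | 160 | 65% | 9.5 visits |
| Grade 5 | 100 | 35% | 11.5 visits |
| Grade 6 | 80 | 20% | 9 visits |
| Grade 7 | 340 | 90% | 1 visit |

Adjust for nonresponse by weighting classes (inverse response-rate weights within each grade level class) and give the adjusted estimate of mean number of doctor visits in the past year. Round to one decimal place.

Each respondent's weight = sampled/responded in their class; summing within a class gives n_sampled, so:
  Grade 4: 160 × 9.5 = 1520
  Grade 5: 100 × 11.5 = 1150
  Grade 6: 80 × 9 = 720
  Grade 7: 340 × 1 = 340
Adjusted estimate = 3730 / 680 = 5.48529 → 5.5.

5.5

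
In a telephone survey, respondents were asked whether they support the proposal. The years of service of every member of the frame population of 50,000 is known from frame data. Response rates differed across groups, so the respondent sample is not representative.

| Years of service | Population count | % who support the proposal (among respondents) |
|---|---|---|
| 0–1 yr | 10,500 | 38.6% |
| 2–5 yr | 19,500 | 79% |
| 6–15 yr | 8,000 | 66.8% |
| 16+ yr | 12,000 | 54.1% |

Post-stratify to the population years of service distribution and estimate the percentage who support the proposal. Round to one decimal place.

62.6%

Post-stratification weights by population share, not respondent share:
  0–1 yr: (10,500/50,000) × 38.6 = 8.106
  2–5 yr: (19,500/50,000) × 79 = 30.81
  6–15 yr: (8,000/50,000) × 66.8 = 10.688
  16+ yr: (12,000/50,000) × 54.1 = 12.984
Post-stratified estimate = 62.588 → 62.6%.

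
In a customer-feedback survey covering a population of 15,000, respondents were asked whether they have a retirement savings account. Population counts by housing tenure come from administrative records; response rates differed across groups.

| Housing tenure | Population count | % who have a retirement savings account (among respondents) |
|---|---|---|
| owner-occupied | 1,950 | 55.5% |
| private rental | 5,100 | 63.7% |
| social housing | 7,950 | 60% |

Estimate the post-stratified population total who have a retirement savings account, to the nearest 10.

Each cell contributes its population count × the respondent rate:
  owner-occupied: 1,950 × 55.5% = 1082.25
  private rental: 5,100 × 63.7% = 3248.7
  social housing: 7,950 × 60% = 4770
Estimated total = 9100.95 → 9,100.

9,100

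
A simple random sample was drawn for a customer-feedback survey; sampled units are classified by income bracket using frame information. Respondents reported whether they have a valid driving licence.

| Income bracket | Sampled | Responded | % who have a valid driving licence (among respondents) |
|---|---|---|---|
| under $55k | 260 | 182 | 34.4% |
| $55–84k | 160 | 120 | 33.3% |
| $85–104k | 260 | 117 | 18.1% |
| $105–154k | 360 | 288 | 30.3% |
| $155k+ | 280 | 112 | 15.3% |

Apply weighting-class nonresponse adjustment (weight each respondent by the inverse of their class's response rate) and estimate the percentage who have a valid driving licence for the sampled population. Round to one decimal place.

25.9%

Class response rates: under $55k 182/260 = 70%, $55–84k 120/160 = 75%, $85–104k 117/260 = 45%, $105–154k 288/360 = 80%, $155k+ 112/280 = 40%.
Weighting each respondent by the inverse class response rate inflates each class back to its sampled size, so the class weight is n_sampled:
  under $55k: 260 × 34.4 = 8944
  $55–84k: 160 × 33.3 = 5328
  $85–104k: 260 × 18.1 = 4706
  $105–154k: 360 × 30.3 = 10,908
  $155k+: 280 × 15.3 = 4284
Adjusted estimate = 34,170 / 1,320 = 25.8864 → 25.9%.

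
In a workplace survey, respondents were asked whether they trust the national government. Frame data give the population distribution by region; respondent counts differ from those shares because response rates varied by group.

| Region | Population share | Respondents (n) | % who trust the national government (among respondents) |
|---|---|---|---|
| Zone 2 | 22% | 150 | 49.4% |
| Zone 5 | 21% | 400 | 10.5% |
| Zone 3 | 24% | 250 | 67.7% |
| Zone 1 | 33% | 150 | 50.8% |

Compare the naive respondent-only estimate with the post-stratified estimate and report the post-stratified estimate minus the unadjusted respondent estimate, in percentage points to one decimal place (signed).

+8.0 percentage points

Naive respondent-only estimate (weights = respondent counts):
  (150/950)×49.4 + (400/950)×10.5 + (250/950)×67.7 + (150/950)×50.8 = 38.0579%
Post-stratifying to population shares instead:
  0.22×49.4 + 0.21×10.5 + 0.24×67.7 + 0.33×50.8 = 46.085%
Difference = 46.085 − 38.0579 = 8.0271 pp.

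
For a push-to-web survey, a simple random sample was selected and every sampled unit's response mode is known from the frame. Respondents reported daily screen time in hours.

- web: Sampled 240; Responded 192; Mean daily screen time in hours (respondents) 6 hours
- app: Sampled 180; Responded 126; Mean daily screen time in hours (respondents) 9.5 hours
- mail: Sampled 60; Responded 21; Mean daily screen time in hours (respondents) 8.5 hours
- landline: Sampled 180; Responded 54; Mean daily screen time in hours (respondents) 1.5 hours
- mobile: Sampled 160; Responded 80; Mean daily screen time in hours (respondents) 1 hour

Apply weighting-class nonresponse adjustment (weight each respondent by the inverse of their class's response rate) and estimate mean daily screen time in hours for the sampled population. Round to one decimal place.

Class response rates: web 192/240 = 80%, app 126/180 = 70%, mail 21/60 = 35%, landline 54/180 = 30%, mobile 80/160 = 50%.
Weighting each respondent by the inverse class response rate inflates each class back to its sampled size, so the class weight is n_sampled:
  web: 240 × 6 = 1440
  app: 180 × 9.5 = 1710
  mail: 60 × 8.5 = 510
  landline: 180 × 1.5 = 270
  mobile: 160 × 1 = 160
Adjusted estimate = 4090 / 820 = 4.9878 → 5.0.

5.0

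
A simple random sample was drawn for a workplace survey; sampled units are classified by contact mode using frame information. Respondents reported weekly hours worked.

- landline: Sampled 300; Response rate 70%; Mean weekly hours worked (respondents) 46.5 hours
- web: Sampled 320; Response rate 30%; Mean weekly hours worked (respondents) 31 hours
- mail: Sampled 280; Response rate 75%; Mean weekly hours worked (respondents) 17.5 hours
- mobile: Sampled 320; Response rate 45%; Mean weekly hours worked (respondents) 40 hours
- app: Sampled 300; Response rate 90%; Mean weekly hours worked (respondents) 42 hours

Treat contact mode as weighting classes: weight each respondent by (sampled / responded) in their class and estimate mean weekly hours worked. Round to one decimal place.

With weight = n_sampled/n_responded per class, the weighted class total is n_sampled:
  landline: 300 × 46.5 = 13,950
  web: 320 × 31 = 9920
  mail: 280 × 17.5 = 4900
  mobile: 320 × 40 = 12,800
  app: 300 × 42 = 12,600
Adjusted estimate = 54,170 / 1,520 = 35.6382 → 35.6.

35.6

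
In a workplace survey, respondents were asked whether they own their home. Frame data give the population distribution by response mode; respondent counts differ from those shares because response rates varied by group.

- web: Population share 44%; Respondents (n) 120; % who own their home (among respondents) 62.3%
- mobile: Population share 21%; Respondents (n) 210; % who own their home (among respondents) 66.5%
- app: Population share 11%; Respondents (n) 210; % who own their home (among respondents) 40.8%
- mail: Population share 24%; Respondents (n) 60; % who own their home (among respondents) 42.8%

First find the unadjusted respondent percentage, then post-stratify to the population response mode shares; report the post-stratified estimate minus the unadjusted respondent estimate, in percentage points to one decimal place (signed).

Without adjustment, the pooled respondent share is:
  (120/600)×62.3 + (210/600)×66.5 + (210/600)×40.8 + (60/600)×42.8 = 54.295%
Post-stratifying to population shares instead:
  0.44×62.3 + 0.21×66.5 + 0.11×40.8 + 0.24×42.8 = 56.137%
Difference = 56.137 − 54.295 = 1.842 pp.

+1.8 percentage points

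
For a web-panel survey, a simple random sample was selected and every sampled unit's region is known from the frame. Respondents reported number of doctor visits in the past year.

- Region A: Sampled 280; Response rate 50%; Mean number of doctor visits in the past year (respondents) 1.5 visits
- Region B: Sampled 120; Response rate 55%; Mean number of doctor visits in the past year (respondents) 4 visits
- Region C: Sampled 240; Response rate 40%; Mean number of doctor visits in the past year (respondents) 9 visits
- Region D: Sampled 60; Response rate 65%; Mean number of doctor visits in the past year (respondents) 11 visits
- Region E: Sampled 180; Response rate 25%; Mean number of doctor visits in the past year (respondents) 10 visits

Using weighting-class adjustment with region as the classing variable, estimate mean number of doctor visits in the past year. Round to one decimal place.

6.3

Each respondent's weight = sampled/responded in their class; summing within a class gives n_sampled, so:
  Region A: 280 × 1.5 = 420
  Region B: 120 × 4 = 480
  Region C: 240 × 9 = 2160
  Region D: 60 × 11 = 660
  Region E: 180 × 10 = 1800
Adjusted estimate = 5520 / 880 = 6.27273 → 6.3.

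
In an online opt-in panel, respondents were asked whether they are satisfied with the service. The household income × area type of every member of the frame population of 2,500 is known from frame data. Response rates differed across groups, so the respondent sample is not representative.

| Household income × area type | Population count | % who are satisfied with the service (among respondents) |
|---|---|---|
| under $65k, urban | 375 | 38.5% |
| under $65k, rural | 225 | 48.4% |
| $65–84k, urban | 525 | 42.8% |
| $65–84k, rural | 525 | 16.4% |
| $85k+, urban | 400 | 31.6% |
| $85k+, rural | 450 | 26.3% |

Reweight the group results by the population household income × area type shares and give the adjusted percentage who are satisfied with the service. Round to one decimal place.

32.4%

Reweight to the known household income × area type distribution:
  under $65k, urban: (375/2,500) × 38.5 = 5.775
  under $65k, rural: (225/2,500) × 48.4 = 4.356
  $65–84k, urban: (525/2,500) × 42.8 = 8.988
  $65–84k, rural: (525/2,500) × 16.4 = 3.444
  $85k+, urban: (400/2,500) × 31.6 = 5.056
  $85k+, rural: (450/2,500) × 26.3 = 4.734
Post-stratified estimate = 32.353 → 32.4%.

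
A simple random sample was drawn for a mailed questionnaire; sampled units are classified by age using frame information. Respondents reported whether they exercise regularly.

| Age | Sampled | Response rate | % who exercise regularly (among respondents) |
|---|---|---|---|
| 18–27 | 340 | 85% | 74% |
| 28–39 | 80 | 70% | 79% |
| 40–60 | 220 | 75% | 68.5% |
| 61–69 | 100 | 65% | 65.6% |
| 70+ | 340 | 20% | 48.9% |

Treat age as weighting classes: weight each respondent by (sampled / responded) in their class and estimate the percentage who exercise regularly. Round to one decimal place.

Each respondent's weight = sampled/responded in their class; summing within a class gives n_sampled, so:
  18–27: 340 × 74 = 25,160
  28–39: 80 × 79 = 6320
  40–60: 220 × 68.5 = 15,070
  61–69: 100 × 65.6 = 6560
  70+: 340 × 48.9 = 16,626
Adjusted estimate = 69,736 / 1,080 = 64.5704 → 64.6%.

64.6%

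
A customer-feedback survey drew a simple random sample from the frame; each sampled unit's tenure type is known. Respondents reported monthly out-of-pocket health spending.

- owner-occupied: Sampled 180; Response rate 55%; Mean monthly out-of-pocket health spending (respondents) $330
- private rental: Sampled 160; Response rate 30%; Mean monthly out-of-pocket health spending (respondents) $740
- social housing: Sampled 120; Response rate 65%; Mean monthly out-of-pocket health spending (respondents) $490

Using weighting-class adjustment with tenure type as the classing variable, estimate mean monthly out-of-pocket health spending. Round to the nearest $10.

Inverse-response-rate weighting restores each class to its sampled count, so class totals weight by n_sampled:
  owner-occupied: 180 × 330 = 59,400
  private rental: 160 × 740 = 118,400
  social housing: 120 × 490 = 58,800
Adjusted estimate = 236,600 / 460 = 514.348 → $510.

$510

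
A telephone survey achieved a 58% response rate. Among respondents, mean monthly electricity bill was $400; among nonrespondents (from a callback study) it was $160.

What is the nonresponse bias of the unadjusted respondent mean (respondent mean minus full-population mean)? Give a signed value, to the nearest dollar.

Nonresponse fraction = 1 − 0.58 = 0.42.
Bias = (nonresponse fraction) × (respondent mean − nonrespondent mean)
     = 0.42 × (400 − 160) = 0.42 × 240 = 100.8.

+$101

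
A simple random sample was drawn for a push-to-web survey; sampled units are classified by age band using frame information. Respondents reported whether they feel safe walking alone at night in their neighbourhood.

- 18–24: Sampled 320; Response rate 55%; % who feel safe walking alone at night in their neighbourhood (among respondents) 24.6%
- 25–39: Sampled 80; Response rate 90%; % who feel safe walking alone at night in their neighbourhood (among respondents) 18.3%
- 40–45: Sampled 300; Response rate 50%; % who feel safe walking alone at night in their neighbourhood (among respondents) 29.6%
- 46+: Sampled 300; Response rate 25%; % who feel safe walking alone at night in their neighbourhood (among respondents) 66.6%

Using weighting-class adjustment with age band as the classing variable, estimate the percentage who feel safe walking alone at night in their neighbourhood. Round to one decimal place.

38.2%

Each respondent's weight = sampled/responded in their class; summing within a class gives n_sampled, so:
  18–24: 320 × 24.6 = 7872
  25–39: 80 × 18.3 = 1464
  40–45: 300 × 29.6 = 8880
  46+: 300 × 66.6 = 19,980
Adjusted estimate = 38,196 / 1,000 = 38.196 → 38.2%.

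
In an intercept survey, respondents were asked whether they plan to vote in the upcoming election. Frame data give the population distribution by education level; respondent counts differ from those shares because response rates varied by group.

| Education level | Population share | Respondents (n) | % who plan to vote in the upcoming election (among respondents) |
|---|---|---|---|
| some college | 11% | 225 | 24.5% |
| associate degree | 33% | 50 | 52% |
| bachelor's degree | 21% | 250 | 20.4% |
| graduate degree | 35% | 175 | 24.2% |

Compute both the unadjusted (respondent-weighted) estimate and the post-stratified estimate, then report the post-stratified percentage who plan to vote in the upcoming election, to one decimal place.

32.6%

Unadjusted (pooled respondent) estimate weights by respondent counts:
  (225/700)×24.5 + (50/700)×52 + (250/700)×20.4 + (175/700)×24.2 = 24.925%
Post-stratified estimate weights by population shares:
  0.11×24.5 + 0.33×52 + 0.21×20.4 + 0.35×24.2 = 32.609%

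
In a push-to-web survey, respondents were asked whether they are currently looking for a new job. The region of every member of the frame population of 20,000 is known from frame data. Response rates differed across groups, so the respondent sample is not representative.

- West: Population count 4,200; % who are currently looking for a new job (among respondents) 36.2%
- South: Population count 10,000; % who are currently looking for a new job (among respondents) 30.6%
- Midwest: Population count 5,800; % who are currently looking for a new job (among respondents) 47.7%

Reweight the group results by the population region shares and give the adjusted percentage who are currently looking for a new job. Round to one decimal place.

36.7%

Each cell contributes population-share × respondent value:
  West: (4,200/20,000) × 36.2 = 7.602
  South: (10,000/20,000) × 30.6 = 15.3
  Midwest: (5,800/20,000) × 47.7 = 13.833
Post-stratified estimate = 36.735 → 36.7%.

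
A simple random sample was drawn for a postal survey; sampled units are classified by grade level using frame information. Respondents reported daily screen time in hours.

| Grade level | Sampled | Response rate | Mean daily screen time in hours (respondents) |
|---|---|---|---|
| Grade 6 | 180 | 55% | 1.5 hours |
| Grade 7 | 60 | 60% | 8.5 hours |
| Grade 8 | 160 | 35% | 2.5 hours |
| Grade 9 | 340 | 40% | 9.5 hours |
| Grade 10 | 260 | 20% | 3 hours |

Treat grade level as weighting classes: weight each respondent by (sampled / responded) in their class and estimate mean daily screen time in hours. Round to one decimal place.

5.2

With weight = n_sampled/n_responded per class, the weighted class total is n_sampled:
  Grade 6: 180 × 1.5 = 270
  Grade 7: 60 × 8.5 = 510
  Grade 8: 160 × 2.5 = 400
  Grade 9: 340 × 9.5 = 3230
  Grade 10: 260 × 3 = 780
Adjusted estimate = 5190 / 1,000 = 5.19 → 5.2.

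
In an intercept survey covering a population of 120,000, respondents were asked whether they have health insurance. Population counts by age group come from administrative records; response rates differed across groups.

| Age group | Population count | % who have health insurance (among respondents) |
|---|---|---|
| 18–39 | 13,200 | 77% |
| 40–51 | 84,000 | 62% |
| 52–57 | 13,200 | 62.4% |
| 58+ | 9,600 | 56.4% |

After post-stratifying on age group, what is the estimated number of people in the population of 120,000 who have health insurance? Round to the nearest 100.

75,900

Apply each group's respondent rate to its population count:
  18–39: 13,200 × 77% = 10,164
  40–51: 84,000 × 62% = 52,080
  52–57: 13,200 × 62.4% = 8236.8
  58+: 9,600 × 56.4% = 5414.4
Estimated total = 75895.2 → 75,900.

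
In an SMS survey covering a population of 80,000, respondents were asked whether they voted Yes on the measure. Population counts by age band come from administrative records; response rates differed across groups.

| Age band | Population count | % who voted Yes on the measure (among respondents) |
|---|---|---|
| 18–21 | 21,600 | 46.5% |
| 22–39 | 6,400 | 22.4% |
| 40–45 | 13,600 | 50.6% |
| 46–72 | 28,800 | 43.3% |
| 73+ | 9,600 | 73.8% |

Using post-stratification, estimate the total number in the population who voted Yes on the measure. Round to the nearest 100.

Estimated count per cell = population count × respondent percentage:
  18–21: 21,600 × 46.5% = 10,044
  22–39: 6,400 × 22.4% = 1433.6
  40–45: 13,600 × 50.6% = 6881.6
  46–72: 28,800 × 43.3% = 12470.4
  73+: 9,600 × 73.8% = 7084.8
Estimated total = 37914.4 → 37,900.

37,900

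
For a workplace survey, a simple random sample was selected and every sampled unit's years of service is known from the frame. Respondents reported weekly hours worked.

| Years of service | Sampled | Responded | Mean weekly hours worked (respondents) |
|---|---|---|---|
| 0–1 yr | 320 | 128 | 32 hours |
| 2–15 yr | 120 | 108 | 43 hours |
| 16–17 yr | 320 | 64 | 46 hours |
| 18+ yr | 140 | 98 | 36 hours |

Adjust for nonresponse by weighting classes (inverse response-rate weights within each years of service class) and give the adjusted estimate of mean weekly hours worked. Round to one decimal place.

39.1

Class response rates: 0–1 yr 128/320 = 40%, 2–15 yr 108/120 = 90%, 16–17 yr 64/320 = 20%, 18+ yr 98/140 = 70%.
Inverse-response-rate weighting restores each class to its sampled count, so class totals weight by n_sampled:
  0–1 yr: 320 × 32 = 10,240
  2–15 yr: 120 × 43 = 5160
  16–17 yr: 320 × 46 = 14,720
  18+ yr: 140 × 36 = 5040
Adjusted estimate = 35,160 / 900 = 39.0667 → 39.1.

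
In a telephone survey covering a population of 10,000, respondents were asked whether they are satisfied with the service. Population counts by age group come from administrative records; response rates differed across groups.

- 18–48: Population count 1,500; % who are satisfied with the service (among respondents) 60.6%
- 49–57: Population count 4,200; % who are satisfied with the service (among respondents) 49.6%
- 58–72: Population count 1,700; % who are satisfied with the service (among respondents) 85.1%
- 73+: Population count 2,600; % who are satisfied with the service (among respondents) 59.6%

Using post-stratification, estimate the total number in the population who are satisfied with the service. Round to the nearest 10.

5,990

Each cell contributes its population count × the respondent rate:
  18–48: 1,500 × 60.6% = 909
  49–57: 4,200 × 49.6% = 2083.2
  58–72: 1,700 × 85.1% = 1446.7
  73+: 2,600 × 59.6% = 1549.6
Estimated total = 5988.5 → 5,990.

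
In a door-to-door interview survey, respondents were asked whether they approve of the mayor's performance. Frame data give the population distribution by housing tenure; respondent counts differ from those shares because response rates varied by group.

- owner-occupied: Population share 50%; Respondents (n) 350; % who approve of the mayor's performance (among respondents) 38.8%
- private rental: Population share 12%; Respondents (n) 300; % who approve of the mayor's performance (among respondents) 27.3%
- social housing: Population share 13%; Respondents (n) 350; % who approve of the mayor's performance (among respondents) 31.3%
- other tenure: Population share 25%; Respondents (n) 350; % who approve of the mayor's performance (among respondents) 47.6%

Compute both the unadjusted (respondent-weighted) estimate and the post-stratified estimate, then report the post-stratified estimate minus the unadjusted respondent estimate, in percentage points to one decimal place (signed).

Without adjustment, the pooled respondent share is:
  (350/1350)×38.8 + (300/1350)×27.3 + (350/1350)×31.3 + (350/1350)×47.6 = 36.5815%
Reweighting by population housing tenure shares:
  0.5×38.8 + 0.12×27.3 + 0.13×31.3 + 0.25×47.6 = 38.645%
Difference = 38.645 − 36.5815 = 2.0635 pp.

+2.1 percentage points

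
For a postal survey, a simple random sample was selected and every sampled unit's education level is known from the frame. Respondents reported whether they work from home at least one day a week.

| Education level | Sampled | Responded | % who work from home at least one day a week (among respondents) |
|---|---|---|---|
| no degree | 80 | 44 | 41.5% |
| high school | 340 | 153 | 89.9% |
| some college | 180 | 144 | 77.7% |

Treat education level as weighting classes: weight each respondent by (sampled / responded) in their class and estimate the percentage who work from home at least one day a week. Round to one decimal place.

79.8%

Class response rates: no degree 44/80 = 55%, high school 153/340 = 45%, some college 144/180 = 80%.
With weight = n_sampled/n_responded per class, the weighted class total is n_sampled:
  no degree: 80 × 41.5 = 3320
  high school: 340 × 89.9 = 30566
  some college: 180 × 77.7 = 13,986
Adjusted estimate = 47,872 / 600 = 79.7867 → 79.8%.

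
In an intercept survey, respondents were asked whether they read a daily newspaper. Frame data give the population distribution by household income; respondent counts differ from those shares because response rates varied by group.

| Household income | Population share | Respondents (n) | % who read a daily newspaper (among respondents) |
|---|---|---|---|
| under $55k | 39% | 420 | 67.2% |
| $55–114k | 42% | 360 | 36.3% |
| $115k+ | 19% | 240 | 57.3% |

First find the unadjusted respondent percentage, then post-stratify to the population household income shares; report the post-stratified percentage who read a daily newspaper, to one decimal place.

52.3%

Unadjusted (pooled respondent) estimate weights by respondent counts:
  (420/1020)×67.2 + (360/1020)×36.3 + (240/1020)×57.3 = 53.9647%
Post-stratified estimate weights by population shares:
  0.39×67.2 + 0.42×36.3 + 0.19×57.3 = 52.341%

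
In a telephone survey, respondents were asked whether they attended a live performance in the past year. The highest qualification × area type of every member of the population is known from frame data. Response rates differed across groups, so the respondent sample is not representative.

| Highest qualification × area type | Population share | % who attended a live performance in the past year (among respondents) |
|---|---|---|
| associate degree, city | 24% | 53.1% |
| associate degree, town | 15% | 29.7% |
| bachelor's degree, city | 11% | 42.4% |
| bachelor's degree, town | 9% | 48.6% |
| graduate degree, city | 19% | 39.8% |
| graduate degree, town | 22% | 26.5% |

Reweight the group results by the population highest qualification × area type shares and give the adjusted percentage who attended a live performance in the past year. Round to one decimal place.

39.6%

Reweight to the known highest qualification × area type distribution:
  associate degree, city: 0.24 × 53.1 = 12.744
  associate degree, town: 0.15 × 29.7 = 4.455
  bachelor's degree, city: 0.11 × 42.4 = 4.664
  bachelor's degree, town: 0.09 × 48.6 = 4.374
  graduate degree, city: 0.19 × 39.8 = 7.562
  graduate degree, town: 0.22 × 26.5 = 5.83
Post-stratified estimate = 39.629 → 39.6%.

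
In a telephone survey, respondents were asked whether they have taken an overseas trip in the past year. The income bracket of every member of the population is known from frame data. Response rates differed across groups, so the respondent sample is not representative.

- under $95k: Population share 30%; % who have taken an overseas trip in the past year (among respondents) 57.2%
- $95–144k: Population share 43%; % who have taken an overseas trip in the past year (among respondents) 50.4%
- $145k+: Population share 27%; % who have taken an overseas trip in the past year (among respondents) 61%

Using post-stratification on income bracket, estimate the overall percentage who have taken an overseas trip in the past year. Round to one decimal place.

55.3%

Weight each group's respondent value by its population share:
  under $95k: 0.3 × 57.2 = 17.16
  $95–144k: 0.43 × 50.4 = 21.672
  $145k+: 0.27 × 61 = 16.47
Post-stratified estimate = 55.302 → 55.3%.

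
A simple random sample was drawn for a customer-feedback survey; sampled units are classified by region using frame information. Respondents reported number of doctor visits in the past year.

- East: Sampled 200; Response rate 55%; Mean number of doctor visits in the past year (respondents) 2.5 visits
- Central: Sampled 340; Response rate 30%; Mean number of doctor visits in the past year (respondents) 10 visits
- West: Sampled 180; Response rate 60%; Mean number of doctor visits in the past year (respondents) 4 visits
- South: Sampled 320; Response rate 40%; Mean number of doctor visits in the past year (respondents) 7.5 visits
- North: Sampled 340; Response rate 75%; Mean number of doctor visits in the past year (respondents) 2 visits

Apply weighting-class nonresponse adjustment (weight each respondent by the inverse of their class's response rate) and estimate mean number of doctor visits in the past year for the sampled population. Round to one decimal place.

5.6

Each respondent's weight = sampled/responded in their class; summing within a class gives n_sampled, so:
  East: 200 × 2.5 = 500
  Central: 340 × 10 = 3400
  West: 180 × 4 = 720
  South: 320 × 7.5 = 2400
  North: 340 × 2 = 680
Adjusted estimate = 7700 / 1,380 = 5.57971 → 5.6.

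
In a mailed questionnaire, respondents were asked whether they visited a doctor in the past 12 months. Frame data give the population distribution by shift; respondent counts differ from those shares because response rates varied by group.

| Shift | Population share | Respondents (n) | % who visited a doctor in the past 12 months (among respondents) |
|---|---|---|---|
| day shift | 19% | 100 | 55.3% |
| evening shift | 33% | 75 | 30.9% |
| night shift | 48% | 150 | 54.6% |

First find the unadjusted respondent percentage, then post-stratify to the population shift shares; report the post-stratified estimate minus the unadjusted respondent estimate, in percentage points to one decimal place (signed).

-2.4 percentage points

Naive respondent-only estimate (weights = respondent counts):
  (100/325)×55.3 + (75/325)×30.9 + (150/325)×54.6 = 49.3462%
Post-stratifying to population shares instead:
  0.19×55.3 + 0.33×30.9 + 0.48×54.6 = 46.912%
Difference = 46.912 − 49.3462 = -2.4342 pp.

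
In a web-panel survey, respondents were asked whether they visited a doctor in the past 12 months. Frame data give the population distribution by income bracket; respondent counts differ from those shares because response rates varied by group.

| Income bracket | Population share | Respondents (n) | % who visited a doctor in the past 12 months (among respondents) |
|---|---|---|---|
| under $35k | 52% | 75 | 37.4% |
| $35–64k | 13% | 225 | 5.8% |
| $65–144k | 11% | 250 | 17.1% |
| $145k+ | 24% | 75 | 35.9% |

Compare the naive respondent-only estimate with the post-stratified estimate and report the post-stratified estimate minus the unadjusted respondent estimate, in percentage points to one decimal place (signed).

+13.0 percentage points

Naive respondent-only estimate (weights = respondent counts):
  (75/625)×37.4 + (225/625)×5.8 + (250/625)×17.1 + (75/625)×35.9 = 17.724%
Post-stratified estimate weights by population shares:
  0.52×37.4 + 0.13×5.8 + 0.11×17.1 + 0.24×35.9 = 30.699%
Difference = 30.699 − 17.724 = 12.975 pp.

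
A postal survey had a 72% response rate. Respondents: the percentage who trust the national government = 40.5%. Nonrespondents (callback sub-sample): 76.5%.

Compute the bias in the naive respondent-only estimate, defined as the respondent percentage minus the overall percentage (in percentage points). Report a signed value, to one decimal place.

Nonresponse fraction = 1 − 0.72 = 0.28.
Bias = (nonresponse fraction) × (respondent percentage − nonrespondent percentage)
     = 0.28 × (40.5 − 76.5) = 0.28 × -36 = -10.08.

-10.1 percentage points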